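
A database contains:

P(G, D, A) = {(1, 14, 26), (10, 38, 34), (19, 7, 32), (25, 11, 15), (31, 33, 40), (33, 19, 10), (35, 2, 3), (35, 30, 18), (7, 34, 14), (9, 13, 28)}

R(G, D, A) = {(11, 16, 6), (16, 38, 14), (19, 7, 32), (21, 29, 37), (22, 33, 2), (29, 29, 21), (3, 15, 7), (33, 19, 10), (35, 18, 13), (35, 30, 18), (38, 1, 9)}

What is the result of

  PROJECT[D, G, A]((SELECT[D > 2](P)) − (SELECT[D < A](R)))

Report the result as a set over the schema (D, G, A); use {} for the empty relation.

Selection D > 2: {(1, 14, 26), (10, 38, 34), (19, 7, 32), (25, 11, 15), (31, 33, 40), (33, 19, 10), (35, 30, 18), (7, 34, 14), (9, 13, 28)}
Selection D < A: {(19, 7, 32), (21, 29, 37), (38, 1, 9)}
Set difference of the two operands is {(1, 14, 26), (10, 38, 34), (25, 11, 15), (31, 33, 40), (33, 19, 10), (35, 30, 18), (7, 34, 14), (9, 13, 28)}.
π[D, G, A]: project onto (D, G, A) → {(11, 25, 15), (13, 9, 28), (14, 1, 26), (19, 33, 10), (30, 35, 18), (33, 31, 40), (34, 7, 14), (38, 10, 34)}

{(11, 25, 15), (13, 9, 28), (14, 1, 26), (19, 33, 10), (30, 35, 18), (33, 31, 40), (34, 7, 14), (38, 10, 34)}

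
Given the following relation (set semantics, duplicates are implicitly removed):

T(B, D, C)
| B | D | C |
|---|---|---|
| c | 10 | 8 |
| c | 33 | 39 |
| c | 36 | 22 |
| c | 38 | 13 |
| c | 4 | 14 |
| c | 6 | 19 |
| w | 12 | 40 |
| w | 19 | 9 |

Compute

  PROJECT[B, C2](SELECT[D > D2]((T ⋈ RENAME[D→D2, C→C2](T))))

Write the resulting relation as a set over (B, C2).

{(c, 14), (c, 19), (c, 22), (c, 39), (c, 8), (w, 40)}

ρ[D→D2, C→C2]: schema becomes (B, D2, C2); tuples unchanged.
Natural join on B: {(c, 10, 8, 10, 8), (c, 10, 8, 33, 39), (c, 10, 8, 36, 22), (c, 10, 8, 38, 13), (c, 10, 8, 4, 14), (c, 10, 8, 6, 19), (c, 33, 39, 10, 8), (c, 33, 39, 33, 39), (c, 33, 39, 36, 22), (c, 33, 39, 38, 13), (c, 33, 39, 4, 14), (c, 33, 39, 6, 19), (c, 36, 22, 10, 8), (c, 36, 22, 33, 39), (c, 36, 22, 36, 22), (c, 36, 22, 38, 13), (c, 36, 22, 4, 14), (c, 36, 22, 6, 19), (c, 38, 13, 10, 8), (c, 38, 13, 33, 39), (c, 38, 13, 36, 22), (c, 38, 13, 38, 13), (c, 38, 13, 4, 14), (c, 38, 13, 6, 19), (c, 4, 14, 10, 8), (c, 4, 14, 33, 39), (c, 4, 14, 36, 22), (c, 4, 14, 38, 13), (c, 4, 14, 4, 14), (c, 4, 14, 6, 19), (c, 6, 19, 10, 8), (c, 6, 19, 33, 39), (c, 6, 19, 36, 22), (c, 6, 19, 38, 13), (c, 6, 19, 4, 14), (c, 6, 19, 6, 19), (w, 12, 40, 12, 40), (w, 12, 40, 19, 9), (w, 19, 9, 12, 40), (w, 19, 9, 19, 9)}
σ[D > D2]: keep tuples satisfying D > D2 → {(c, 10, 8, 4, 14), (c, 10, 8, 6, 19), (c, 33, 39, 10, 8), (c, 33, 39, 4, 14), (c, 33, 39, 6, 19), (c, 36, 22, 10, 8), (c, 36, 22, 33, 39), (c, 36, 22, 4, 14), (c, 36, 22, 6, 19), (c, 38, 13, 10, 8), (c, 38, 13, 33, 39), (c, 38, 13, 36, 22), (c, 38, 13, 4, 14), (c, 38, 13, 6, 19), (c, 6, 19, 4, 14), (w, 19, 9, 12, 40)}
π[B, C2]: project onto (B, C2) (10 duplicate(s) eliminated) → {(c, 14), (c, 19), (c, 22), (c, 39), (c, 8), (w, 40)}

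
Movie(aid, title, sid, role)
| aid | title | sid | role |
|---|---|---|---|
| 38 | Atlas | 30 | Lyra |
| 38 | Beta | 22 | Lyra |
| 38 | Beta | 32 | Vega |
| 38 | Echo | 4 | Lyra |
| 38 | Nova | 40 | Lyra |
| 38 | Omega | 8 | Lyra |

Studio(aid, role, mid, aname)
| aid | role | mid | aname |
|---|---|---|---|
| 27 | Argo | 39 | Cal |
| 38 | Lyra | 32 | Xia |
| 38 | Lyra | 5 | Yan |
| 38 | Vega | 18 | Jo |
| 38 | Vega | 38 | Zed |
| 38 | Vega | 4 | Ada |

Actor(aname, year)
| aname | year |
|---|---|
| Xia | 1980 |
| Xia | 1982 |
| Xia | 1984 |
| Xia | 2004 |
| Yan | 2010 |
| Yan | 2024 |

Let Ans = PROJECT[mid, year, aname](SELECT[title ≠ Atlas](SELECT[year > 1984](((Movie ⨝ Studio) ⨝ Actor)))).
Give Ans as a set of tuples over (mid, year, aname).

{(32, 2004, Xia), (5, 2010, Yan), (5, 2024, Yan)}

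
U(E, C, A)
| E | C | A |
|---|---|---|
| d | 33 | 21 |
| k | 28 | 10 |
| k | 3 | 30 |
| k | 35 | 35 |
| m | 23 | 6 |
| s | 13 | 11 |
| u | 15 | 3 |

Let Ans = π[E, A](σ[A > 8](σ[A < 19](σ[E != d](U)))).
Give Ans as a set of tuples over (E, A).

Apply σ_{E != d}; surviving tuples: {(k, 28, 10), (k, 3, 30), (k, 35, 35), (m, 23, 6), (s, 13, 11), (u, 15, 3)}
Apply σ_{A < 19}; surviving tuples: {(k, 28, 10), (m, 23, 6), (s, 13, 11), (u, 15, 3)}
Apply σ_{A > 8}; surviving tuples: {(k, 28, 10), (s, 13, 11)}
Projecting to E, A: {(k, 10), (s, 11)}

{(k, 10), (s, 11)}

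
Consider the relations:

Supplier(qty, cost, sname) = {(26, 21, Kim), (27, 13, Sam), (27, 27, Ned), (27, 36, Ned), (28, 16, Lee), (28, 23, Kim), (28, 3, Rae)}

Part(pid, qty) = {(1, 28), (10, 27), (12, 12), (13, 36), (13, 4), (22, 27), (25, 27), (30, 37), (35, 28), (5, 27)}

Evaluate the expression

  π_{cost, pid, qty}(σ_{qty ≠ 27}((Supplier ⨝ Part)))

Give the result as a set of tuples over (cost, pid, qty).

{(16, 1, 28), (16, 35, 28), (23, 1, 28), (23, 35, 28), (3, 1, 28), (3, 35, 28)}

Supplier ⋈ Part (natural join on qty): {(27, 13, Sam, 10), (27, 13, Sam, 22), (27, 13, Sam, 25), (27, 13, Sam, 5), (27, 27, Ned, 10), (27, 27, Ned, 22), (27, 27, Ned, 25), (27, 27, Ned, 5), (27, 36, Ned, 10), (27, 36, Ned, 22), (27, 36, Ned, 25), (27, 36, Ned, 5), (28, 16, Lee, 1), (28, 16, Lee, 35), (28, 23, Kim, 1), (28, 23, Kim, 35), (28, 3, Rae, 1), (28, 3, Rae, 35)}
σ[qty ≠ 27]: keep tuples satisfying qty ≠ 27 → {(28, 16, Lee, 1), (28, 16, Lee, 35), (28, 23, Kim, 1), (28, 23, Kim, 35), (28, 3, Rae, 1), (28, 3, Rae, 35)}
Keep only column(s) cost, pid, qty: {(16, 1, 28), (16, 35, 28), (23, 1, 28), (23, 35, 28), (3, 1, 28), (3, 35, 28)}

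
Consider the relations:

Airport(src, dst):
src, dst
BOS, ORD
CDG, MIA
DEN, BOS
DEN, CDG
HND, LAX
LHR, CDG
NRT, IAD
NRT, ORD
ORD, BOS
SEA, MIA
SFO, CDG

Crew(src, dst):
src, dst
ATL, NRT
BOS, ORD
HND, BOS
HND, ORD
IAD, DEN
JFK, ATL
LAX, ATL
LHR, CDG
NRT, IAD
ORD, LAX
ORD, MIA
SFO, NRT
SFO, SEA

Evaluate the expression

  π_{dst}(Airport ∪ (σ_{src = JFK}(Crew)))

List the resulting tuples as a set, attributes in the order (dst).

{ATL, BOS, CDG, IAD, LAX, MIA, ORD}

Apply σ_{src = JFK}; surviving tuples: {(JFK, ATL)}
Taking the union: {(BOS, ORD), (CDG, MIA), (DEN, BOS), (DEN, CDG), (HND, LAX), (JFK, ATL), (LHR, CDG), (NRT, IAD), (NRT, ORD), (ORD, BOS), (SEA, MIA), (SFO, CDG)}
Projecting to dst (5 duplicate(s) eliminated): {ATL, BOS, CDG, IAD, LAX, MIA, ORD}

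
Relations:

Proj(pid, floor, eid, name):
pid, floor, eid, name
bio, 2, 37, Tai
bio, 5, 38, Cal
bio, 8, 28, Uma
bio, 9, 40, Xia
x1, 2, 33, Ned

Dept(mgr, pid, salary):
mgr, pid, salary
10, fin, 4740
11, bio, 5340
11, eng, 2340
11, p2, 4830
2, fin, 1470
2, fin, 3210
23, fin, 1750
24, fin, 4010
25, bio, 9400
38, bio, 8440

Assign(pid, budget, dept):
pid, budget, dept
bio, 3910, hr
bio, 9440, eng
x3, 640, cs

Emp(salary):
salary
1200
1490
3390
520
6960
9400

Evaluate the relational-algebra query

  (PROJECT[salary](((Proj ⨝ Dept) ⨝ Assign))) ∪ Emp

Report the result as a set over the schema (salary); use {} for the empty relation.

{1200, 1490, 3390, 520, 5340, 6960, 8440, 9400}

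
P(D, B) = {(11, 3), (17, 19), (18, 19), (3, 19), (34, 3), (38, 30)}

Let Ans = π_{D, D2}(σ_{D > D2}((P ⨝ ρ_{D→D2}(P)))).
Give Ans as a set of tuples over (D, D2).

{(17, 3), (18, 17), (18, 3), (34, 11)}

ρ[D→D2]: schema becomes (D2, B); tuples unchanged.
Natural join on B: {(11, 3, 11), (11, 3, 34), (17, 19, 17), (17, 19, 18), (17, 19, 3), (18, 19, 17), (18, 19, 18), (18, 19, 3), (3, 19, 17), (3, 19, 18), (3, 19, 3), (34, 3, 11), (34, 3, 34), (38, 30, 38)}
Apply σ_{D > D2}; surviving tuples: {(17, 19, 3), (18, 19, 17), (18, 19, 3), (34, 3, 11)}
Keep only column(s) D, D2: {(17, 3), (18, 17), (18, 3), (34, 11)}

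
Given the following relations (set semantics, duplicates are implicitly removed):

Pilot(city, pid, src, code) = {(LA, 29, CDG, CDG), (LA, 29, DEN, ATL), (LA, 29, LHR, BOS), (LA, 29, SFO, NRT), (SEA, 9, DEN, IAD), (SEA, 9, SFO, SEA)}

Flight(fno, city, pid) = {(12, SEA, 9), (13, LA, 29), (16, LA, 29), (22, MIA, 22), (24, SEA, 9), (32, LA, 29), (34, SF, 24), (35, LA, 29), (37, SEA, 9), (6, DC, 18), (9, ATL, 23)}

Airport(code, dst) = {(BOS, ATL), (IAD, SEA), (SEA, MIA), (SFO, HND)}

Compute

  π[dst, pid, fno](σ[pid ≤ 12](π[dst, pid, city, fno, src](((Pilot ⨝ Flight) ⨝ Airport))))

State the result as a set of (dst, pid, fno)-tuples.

Natural join on city, pid: {(LA, 29, CDG, CDG, 13), (LA, 29, CDG, CDG, 16), (LA, 29, CDG, CDG, 32), (LA, 29, CDG, CDG, 35), (LA, 29, DEN, ATL, 13), (LA, 29, DEN, ATL, 16), (LA, 29, DEN, ATL, 32), (LA, 29, DEN, ATL, 35), (LA, 29, LHR, BOS, 13), (LA, 29, LHR, BOS, 16), (LA, 29, LHR, BOS, 32), (LA, 29, LHR, BOS, 35), (LA, 29, SFO, NRT, 13), (LA, 29, SFO, NRT, 16), (LA, 29, SFO, NRT, 32), (LA, 29, SFO, NRT, 35), (SEA, 9, DEN, IAD, 12), (SEA, 9, DEN, IAD, 24), (SEA, 9, DEN, IAD, 37), (SEA, 9, SFO, SEA, 12), (SEA, 9, SFO, SEA, 24), (SEA, 9, SFO, SEA, 37)}
Natural join on code: {(LA, 29, LHR, BOS, 13, ATL), (LA, 29, LHR, BOS, 16, ATL), (LA, 29, LHR, BOS, 32, ATL), (LA, 29, LHR, BOS, 35, ATL), (SEA, 9, DEN, IAD, 12, SEA), (SEA, 9, DEN, IAD, 24, SEA), (SEA, 9, DEN, IAD, 37, SEA), (SEA, 9, SFO, SEA, 12, MIA), (SEA, 9, SFO, SEA, 24, MIA), (SEA, 9, SFO, SEA, 37, MIA)}
Projecting to dst, pid, city, fno, src: {(ATL, 29, LA, 13, LHR), (ATL, 29, LA, 16, LHR), (ATL, 29, LA, 32, LHR), (ATL, 29, LA, 35, LHR), (MIA, 9, SEA, 12, SFO), (MIA, 9, SEA, 24, SFO), (MIA, 9, SEA, 37, SFO), (SEA, 9, SEA, 12, DEN), (SEA, 9, SEA, 24, DEN), (SEA, 9, SEA, 37, DEN)}
Apply σ_{pid ≤ 12}; surviving tuples: {(MIA, 9, SEA, 12, SFO), (MIA, 9, SEA, 24, SFO), (MIA, 9, SEA, 37, SFO), (SEA, 9, SEA, 12, DEN), (SEA, 9, SEA, 24, DEN), (SEA, 9, SEA, 37, DEN)}
Projecting to dst, pid, fno: {(MIA, 9, 12), (MIA, 9, 24), (MIA, 9, 37), (SEA, 9, 12), (SEA, 9, 24), (SEA, 9, 37)}

{(MIA, 9, 12), (MIA, 9, 24), (MIA, 9, 37), (SEA, 9, 12), (SEA, 9, 24), (SEA, 9, 37)}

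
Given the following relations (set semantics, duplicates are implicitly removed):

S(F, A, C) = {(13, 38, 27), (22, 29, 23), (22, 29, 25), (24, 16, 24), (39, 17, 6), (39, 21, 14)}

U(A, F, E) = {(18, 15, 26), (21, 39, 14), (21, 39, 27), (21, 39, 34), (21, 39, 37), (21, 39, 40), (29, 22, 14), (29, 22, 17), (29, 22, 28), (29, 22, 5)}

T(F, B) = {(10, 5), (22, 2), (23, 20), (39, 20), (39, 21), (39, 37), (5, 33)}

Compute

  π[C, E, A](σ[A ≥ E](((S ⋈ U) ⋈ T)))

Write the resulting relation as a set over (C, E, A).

{(14, 14, 21), (23, 14, 29), (23, 17, 29), (23, 28, 29), (23, 5, 29), (25, 14, 29), (25, 17, 29), (25, 28, 29), (25, 5, 29)}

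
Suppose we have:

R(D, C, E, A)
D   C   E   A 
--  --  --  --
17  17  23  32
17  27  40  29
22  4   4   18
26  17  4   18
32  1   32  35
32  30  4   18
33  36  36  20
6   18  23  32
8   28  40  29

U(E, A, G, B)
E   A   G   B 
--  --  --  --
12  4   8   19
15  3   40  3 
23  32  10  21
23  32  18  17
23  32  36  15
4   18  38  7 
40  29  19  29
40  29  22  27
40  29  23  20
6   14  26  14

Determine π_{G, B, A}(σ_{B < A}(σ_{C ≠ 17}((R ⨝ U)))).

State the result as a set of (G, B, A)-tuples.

{(10, 21, 32), (18, 17, 32), (22, 27, 29), (23, 20, 29), (36, 15, 32), (38, 7, 18)}

Joining R and U on E, A yields {(17, 17, 23, 32, 10, 21), (17, 17, 23, 32, 18, 17), (17, 17, 23, 32, 36, 15), (17, 27, 40, 29, 19, 29), (17, 27, 40, 29, 22, 27), (17, 27, 40, 29, 23, 20), (22, 4, 4, 18, 38, 7), (26, 17, 4, 18, 38, 7), (32, 30, 4, 18, 38, 7), (6, 18, 23, 32, 10, 21), (6, 18, 23, 32, 18, 17), (6, 18, 23, 32, 36, 15), (8, 28, 40, 29, 19, 29), (8, 28, 40, 29, 22, 27), (8, 28, 40, 29, 23, 20)}.
Filtering on C ≠ 17 leaves {(17, 27, 40, 29, 19, 29), (17, 27, 40, 29, 22, 27), (17, 27, 40, 29, 23, 20), (22, 4, 4, 18, 38, 7), (32, 30, 4, 18, 38, 7), (6, 18, 23, 32, 10, 21), (6, 18, 23, 32, 18, 17), (6, 18, 23, 32, 36, 15), (8, 28, 40, 29, 19, 29), (8, 28, 40, 29, 22, 27), (8, 28, 40, 29, 23, 20)}.
Filtering on B < A leaves {(17, 27, 40, 29, 22, 27), (17, 27, 40, 29, 23, 20), (22, 4, 4, 18, 38, 7), (32, 30, 4, 18, 38, 7), (6, 18, 23, 32, 10, 21), (6, 18, 23, 32, 18, 17), (6, 18, 23, 32, 36, 15), (8, 28, 40, 29, 22, 27), (8, 28, 40, 29, 23, 20)}.
Keep only column(s) G, B, A (3 duplicate(s) eliminated): {(10, 21, 32), (18, 17, 32), (22, 27, 29), (23, 20, 29), (36, 15, 32), (38, 7, 18)}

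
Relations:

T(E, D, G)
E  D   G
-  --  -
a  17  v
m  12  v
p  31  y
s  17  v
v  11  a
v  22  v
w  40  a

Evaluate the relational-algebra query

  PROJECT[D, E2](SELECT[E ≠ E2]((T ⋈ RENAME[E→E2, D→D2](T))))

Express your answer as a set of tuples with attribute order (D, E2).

ρ[E→E2, D→D2]: schema becomes (E2, D2, G); tuples unchanged.
T ⋈ RENAME[E→E2, D→D2](T) (natural join on G): {(a, 17, v, a, 17), (a, 17, v, m, 12), (a, 17, v, s, 17), (a, 17, v, v, 22), (m, 12, v, a, 17), (m, 12, v, m, 12), (m, 12, v, s, 17), (m, 12, v, v, 22), (p, 31, y, p, 31), (s, 17, v, a, 17), (s, 17, v, m, 12), (s, 17, v, s, 17), (s, 17, v, v, 22), (v, 11, a, v, 11), (v, 11, a, w, 40), (v, 22, v, a, 17), (v, 22, v, m, 12), (v, 22, v, s, 17), (v, 22, v, v, 22), (w, 40, a, v, 11), (w, 40, a, w, 40)}
Filtering on E ≠ E2 leaves {(a, 17, v, m, 12), (a, 17, v, s, 17), (a, 17, v, v, 22), (m, 12, v, a, 17), (m, 12, v, s, 17), (m, 12, v, v, 22), (s, 17, v, a, 17), (s, 17, v, m, 12), (s, 17, v, v, 22), (v, 11, a, w, 40), (v, 22, v, a, 17), (v, 22, v, m, 12), (v, 22, v, s, 17), (w, 40, a, v, 11)}.
Keep only column(s) D, E2 (2 duplicate(s) eliminated): {(11, w), (12, a), (12, s), (12, v), (17, a), (17, m), (17, s), (17, v), (22, a), (22, m), (22, s), (40, v)}

{(11, w), (12, a), (12, s), (12, v), (17, a), (17, m), (17, s), (17, v), (22, a), (22, m), (22, s), (40, v)}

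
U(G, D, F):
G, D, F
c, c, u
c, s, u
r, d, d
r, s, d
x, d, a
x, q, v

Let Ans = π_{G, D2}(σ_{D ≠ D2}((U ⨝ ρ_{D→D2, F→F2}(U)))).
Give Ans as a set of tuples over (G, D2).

ρ[D→D2, F→F2]: schema becomes (G, D2, F2); tuples unchanged.
Natural join on G: {(c, c, u, c, u), (c, c, u, s, u), (c, s, u, c, u), (c, s, u, s, u), (r, d, d, d, d), (r, d, d, s, d), (r, s, d, d, d), (r, s, d, s, d), (x, d, a, d, a), (x, d, a, q, v), (x, q, v, d, a), (x, q, v, q, v)}
Filtering on D ≠ D2 leaves {(c, c, u, s, u), (c, s, u, c, u), (r, d, d, s, d), (r, s, d, d, d), (x, d, a, q, v), (x, q, v, d, a)}.
Projecting to G, D2: {(c, c), (c, s), (r, d), (r, s), (x, d), (x, q)}

{(c, c), (c, s), (r, d), (r, s), (x, d), (x, q)}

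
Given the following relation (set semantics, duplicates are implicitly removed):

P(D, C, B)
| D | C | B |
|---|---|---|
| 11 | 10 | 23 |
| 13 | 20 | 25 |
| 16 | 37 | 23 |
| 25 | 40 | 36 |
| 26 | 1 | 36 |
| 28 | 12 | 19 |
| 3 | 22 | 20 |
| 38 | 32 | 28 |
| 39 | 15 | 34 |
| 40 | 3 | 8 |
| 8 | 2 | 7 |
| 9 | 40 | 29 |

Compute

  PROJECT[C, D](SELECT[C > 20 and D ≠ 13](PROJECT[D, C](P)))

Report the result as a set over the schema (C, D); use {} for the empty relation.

Projecting to D, C: {(11, 10), (13, 20), (16, 37), (25, 40), (26, 1), (28, 12), (3, 22), (38, 32), (39, 15), (40, 3), (8, 2), (9, 40)}
Selection C > 20 and D ≠ 13: {(16, 37), (25, 40), (3, 22), (38, 32), (9, 40)}
Projecting to C, D: {(22, 3), (32, 38), (37, 16), (40, 25), (40, 9)}

{(22, 3), (32, 38), (37, 16), (40, 25), (40, 9)}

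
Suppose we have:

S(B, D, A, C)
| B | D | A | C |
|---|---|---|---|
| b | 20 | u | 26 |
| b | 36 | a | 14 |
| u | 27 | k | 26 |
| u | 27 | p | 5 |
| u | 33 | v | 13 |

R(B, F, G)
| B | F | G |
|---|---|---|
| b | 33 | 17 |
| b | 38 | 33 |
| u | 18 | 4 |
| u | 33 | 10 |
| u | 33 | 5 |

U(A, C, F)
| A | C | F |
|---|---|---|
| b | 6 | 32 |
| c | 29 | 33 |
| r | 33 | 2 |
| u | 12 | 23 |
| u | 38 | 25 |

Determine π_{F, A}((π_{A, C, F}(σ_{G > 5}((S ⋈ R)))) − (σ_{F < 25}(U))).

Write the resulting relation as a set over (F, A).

{(33, a), (33, k), (33, p), (33, u), (33, v), (38, a), (38, u)}

Joining S and R on B yields {(b, 20, u, 26, 33, 17), (b, 20, u, 26, 38, 33), (b, 36, a, 14, 33, 17), (b, 36, a, 14, 38, 33), (u, 27, k, 26, 18, 4), (u, 27, k, 26, 33, 10), (u, 27, k, 26, 33, 5), (u, 27, p, 5, 18, 4), (u, 27, p, 5, 33, 10), (u, 27, p, 5, 33, 5), (u, 33, v, 13, 18, 4), (u, 33, v, 13, 33, 10), (u, 33, v, 13, 33, 5)}.
Selection G > 5: {(b, 20, u, 26, 33, 17), (b, 20, u, 26, 38, 33), (b, 36, a, 14, 33, 17), (b, 36, a, 14, 38, 33), (u, 27, k, 26, 33, 10), (u, 27, p, 5, 33, 10), (u, 33, v, 13, 33, 10)}
Projecting to A, C, F: {(a, 14, 33), (a, 14, 38), (k, 26, 33), (p, 5, 33), (u, 26, 33), (u, 26, 38), (v, 13, 33)}
Selection F < 25: {(r, 33, 2), (u, 12, 23)}
Difference: {(a, 14, 33), (a, 14, 38), (k, 26, 33), (p, 5, 33), (u, 26, 33), (u, 26, 38), (v, 13, 33)} with {(r, 33, 2), (u, 12, 23)} → {(a, 14, 33), (a, 14, 38), (k, 26, 33), (p, 5, 33), (u, 26, 33), (u, 26, 38), (v, 13, 33)}
Projecting to F, A: {(33, a), (33, k), (33, p), (33, u), (33, v), (38, a), (38, u)}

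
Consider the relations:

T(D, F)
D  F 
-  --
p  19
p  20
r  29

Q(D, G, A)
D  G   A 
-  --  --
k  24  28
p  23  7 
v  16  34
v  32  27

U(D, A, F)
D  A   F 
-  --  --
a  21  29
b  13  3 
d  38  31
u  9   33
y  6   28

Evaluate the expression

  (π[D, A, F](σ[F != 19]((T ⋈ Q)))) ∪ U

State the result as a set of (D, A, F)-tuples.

T ⋈ Q (natural join on D): {(p, 19, 23, 7), (p, 20, 23, 7)}
Filtering on F != 19 leaves {(p, 20, 23, 7)}.
π_{D, A, F} gives {(p, 7, 20)}.
Union: {(p, 7, 20)} with {(a, 21, 29), (b, 13, 3), (d, 38, 31), (u, 9, 33), (y, 6, 28)} → {(a, 21, 29), (b, 13, 3), (d, 38, 31), (p, 7, 20), (u, 9, 33), (y, 6, 28)}

{(a, 21, 29), (b, 13, 3), (d, 38, 31), (p, 7, 20), (u, 9, 33), (y, 6, 28)}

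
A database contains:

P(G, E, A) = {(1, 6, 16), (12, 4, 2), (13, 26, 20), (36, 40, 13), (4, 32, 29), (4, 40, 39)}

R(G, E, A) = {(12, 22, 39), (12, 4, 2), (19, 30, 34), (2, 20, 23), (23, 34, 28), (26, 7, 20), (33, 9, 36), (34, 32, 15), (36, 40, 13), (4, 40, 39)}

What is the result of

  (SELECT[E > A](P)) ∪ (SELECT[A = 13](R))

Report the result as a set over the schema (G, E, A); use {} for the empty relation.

Filtering on E > A leaves {(12, 4, 2), (13, 26, 20), (36, 40, 13), (4, 32, 29), (4, 40, 39)}.
Filtering on A = 13 leaves {(36, 40, 13)}.
Taking the union: {(12, 4, 2), (13, 26, 20), (36, 40, 13), (4, 32, 29), (4, 40, 39)}

{(12, 4, 2), (13, 26, 20), (36, 40, 13), (4, 32, 29), (4, 40, 39)}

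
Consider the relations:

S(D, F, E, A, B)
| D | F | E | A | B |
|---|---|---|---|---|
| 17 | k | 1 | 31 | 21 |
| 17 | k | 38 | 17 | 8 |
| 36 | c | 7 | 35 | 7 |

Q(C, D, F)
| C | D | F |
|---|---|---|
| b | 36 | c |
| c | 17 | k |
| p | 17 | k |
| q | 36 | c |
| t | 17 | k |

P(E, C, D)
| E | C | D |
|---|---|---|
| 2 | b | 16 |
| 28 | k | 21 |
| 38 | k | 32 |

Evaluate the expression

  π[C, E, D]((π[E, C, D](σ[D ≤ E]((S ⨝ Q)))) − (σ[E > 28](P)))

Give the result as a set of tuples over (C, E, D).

{(c, 38, 17), (p, 38, 17), (t, 38, 17)}

Joining S and Q on D, F yields {(17, k, 1, 31, 21, c), (17, k, 1, 31, 21, p), (17, k, 1, 31, 21, t), (17, k, 38, 17, 8, c), (17, k, 38, 17, 8, p), (17, k, 38, 17, 8, t), (36, c, 7, 35, 7, b), (36, c, 7, 35, 7, q)}.
Selection D ≤ E: {(17, k, 38, 17, 8, c), (17, k, 38, 17, 8, p), (17, k, 38, 17, 8, t)}
Keep only column(s) E, C, D: {(38, c, 17), (38, p, 17), (38, t, 17)}
Selection E > 28: {(38, k, 32)}
Set difference of the two operands is {(38, c, 17), (38, p, 17), (38, t, 17)}.
Keep only column(s) C, E, D: {(c, 38, 17), (p, 38, 17), (t, 38, 17)}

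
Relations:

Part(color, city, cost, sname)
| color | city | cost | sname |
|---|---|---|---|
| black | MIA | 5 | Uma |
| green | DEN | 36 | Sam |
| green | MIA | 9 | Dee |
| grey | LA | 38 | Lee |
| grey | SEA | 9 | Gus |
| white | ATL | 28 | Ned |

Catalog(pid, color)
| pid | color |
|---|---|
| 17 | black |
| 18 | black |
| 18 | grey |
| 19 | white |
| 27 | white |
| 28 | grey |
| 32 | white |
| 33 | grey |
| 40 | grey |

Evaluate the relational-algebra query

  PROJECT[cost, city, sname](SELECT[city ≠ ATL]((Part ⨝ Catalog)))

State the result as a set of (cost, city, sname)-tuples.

{(38, LA, Lee), (5, MIA, Uma), (9, SEA, Gus)}

Joining Part and Catalog on color yields {(black, MIA, 5, Uma, 17), (black, MIA, 5, Uma, 18), (grey, LA, 38, Lee, 18), (grey, LA, 38, Lee, 28), (grey, LA, 38, Lee, 33), (grey, LA, 38, Lee, 40), (grey, SEA, 9, Gus, 18), (grey, SEA, 9, Gus, 28), (grey, SEA, 9, Gus, 33), (grey, SEA, 9, Gus, 40), (white, ATL, 28, Ned, 19), (white, ATL, 28, Ned, 27), (white, ATL, 28, Ned, 32)}.
σ[city ≠ ATL]: keep tuples satisfying city ≠ ATL → {(black, MIA, 5, Uma, 17), (black, MIA, 5, Uma, 18), (grey, LA, 38, Lee, 18), (grey, LA, 38, Lee, 28), (grey, LA, 38, Lee, 33), (grey, LA, 38, Lee, 40), (grey, SEA, 9, Gus, 18), (grey, SEA, 9, Gus, 28), (grey, SEA, 9, Gus, 33), (grey, SEA, 9, Gus, 40)}
π_{cost, city, sname} gives {(38, LA, Lee), (5, MIA, Uma), (9, SEA, Gus)} (7 duplicate(s) eliminated).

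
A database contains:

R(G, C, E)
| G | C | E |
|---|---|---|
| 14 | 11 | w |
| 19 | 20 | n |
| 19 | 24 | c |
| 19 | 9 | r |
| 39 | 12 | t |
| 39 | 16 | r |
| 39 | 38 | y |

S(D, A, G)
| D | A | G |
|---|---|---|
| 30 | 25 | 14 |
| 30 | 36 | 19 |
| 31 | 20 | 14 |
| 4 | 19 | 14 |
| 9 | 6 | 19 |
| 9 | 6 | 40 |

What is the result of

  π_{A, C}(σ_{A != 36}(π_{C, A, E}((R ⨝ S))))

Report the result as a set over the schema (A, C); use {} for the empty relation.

{(19, 11), (20, 11), (25, 11), (6, 20), (6, 24), (6, 9)}

Natural join on G: {(14, 11, w, 30, 25), (14, 11, w, 31, 20), (14, 11, w, 4, 19), (19, 20, n, 30, 36), (19, 20, n, 9, 6), (19, 24, c, 30, 36), (19, 24, c, 9, 6), (19, 9, r, 30, 36), (19, 9, r, 9, 6)}
π[C, A, E]: project onto (C, A, E) → {(11, 19, w), (11, 20, w), (11, 25, w), (20, 36, n), (20, 6, n), (24, 36, c), (24, 6, c), (9, 36, r), (9, 6, r)}
Selection A != 36: {(11, 19, w), (11, 20, w), (11, 25, w), (20, 6, n), (24, 6, c), (9, 6, r)}
π[A, C]: project onto (A, C) → {(19, 11), (20, 11), (25, 11), (6, 20), (6, 24), (6, 9)}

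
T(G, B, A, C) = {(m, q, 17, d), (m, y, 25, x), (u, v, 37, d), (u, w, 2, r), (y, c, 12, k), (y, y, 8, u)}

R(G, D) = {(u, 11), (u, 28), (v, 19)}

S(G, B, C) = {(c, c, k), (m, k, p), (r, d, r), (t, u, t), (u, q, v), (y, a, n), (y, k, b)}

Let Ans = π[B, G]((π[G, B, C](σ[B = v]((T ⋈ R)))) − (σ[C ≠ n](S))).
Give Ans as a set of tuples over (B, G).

{(v, u)}

Joining T and R on G yields {(u, v, 37, d, 11), (u, v, 37, d, 28), (u, w, 2, r, 11), (u, w, 2, r, 28)}.
Filtering on B = v leaves {(u, v, 37, d, 11), (u, v, 37, d, 28)}.
Projecting to G, B, C (1 duplicate(s) eliminated): {(u, v, d)}
Filtering on C ≠ n leaves {(c, c, k), (m, k, p), (r, d, r), (t, u, t), (u, q, v), (y, k, b)}.
Set difference of the two operands is {(u, v, d)}.
Projecting to B, G: {(v, u)}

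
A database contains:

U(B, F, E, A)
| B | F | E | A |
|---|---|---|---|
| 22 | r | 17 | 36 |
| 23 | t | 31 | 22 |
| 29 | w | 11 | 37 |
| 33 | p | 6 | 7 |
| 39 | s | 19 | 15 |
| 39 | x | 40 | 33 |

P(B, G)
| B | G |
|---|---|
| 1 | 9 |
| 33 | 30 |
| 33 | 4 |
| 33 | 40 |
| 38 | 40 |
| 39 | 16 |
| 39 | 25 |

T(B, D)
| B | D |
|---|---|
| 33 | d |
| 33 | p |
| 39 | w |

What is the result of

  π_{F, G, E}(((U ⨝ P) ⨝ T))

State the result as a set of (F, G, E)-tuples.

U ⋈ P (natural join on B): {(33, p, 6, 7, 30), (33, p, 6, 7, 4), (33, p, 6, 7, 40), (39, s, 19, 15, 16), (39, s, 19, 15, 25), (39, x, 40, 33, 16), (39, x, 40, 33, 25)}
(U ⨝ P) ⋈ T (natural join on B): {(33, p, 6, 7, 30, d), (33, p, 6, 7, 30, p), (33, p, 6, 7, 4, d), (33, p, 6, 7, 4, p), (33, p, 6, 7, 40, d), (33, p, 6, 7, 40, p), (39, s, 19, 15, 16, w), (39, s, 19, 15, 25, w), (39, x, 40, 33, 16, w), (39, x, 40, 33, 25, w)}
π_{F, G, E} gives {(p, 30, 6), (p, 4, 6), (p, 40, 6), (s, 16, 19), (s, 25, 19), (x, 16, 40), (x, 25, 40)} (3 duplicate(s) eliminated).

{(p, 30, 6), (p, 4, 6), (p, 40, 6), (s, 16, 19), (s, 25, 19), (x, 16, 40), (x, 25, 40)}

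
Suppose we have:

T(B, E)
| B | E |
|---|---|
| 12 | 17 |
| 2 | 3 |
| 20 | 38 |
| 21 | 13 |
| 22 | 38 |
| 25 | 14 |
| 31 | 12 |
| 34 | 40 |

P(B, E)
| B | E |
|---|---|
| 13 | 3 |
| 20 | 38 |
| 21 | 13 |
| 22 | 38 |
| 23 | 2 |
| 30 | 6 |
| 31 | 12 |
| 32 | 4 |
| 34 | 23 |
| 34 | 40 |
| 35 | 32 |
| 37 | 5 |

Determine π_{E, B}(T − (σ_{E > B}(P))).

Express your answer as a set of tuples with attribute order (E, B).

σ[E > B]: keep tuples satisfying E > B → {(20, 38), (22, 38), (34, 40)}
Taking the difference: {(12, 17), (2, 3), (21, 13), (25, 14), (31, 12)}
π_{E, B} gives {(12, 31), (13, 21), (14, 25), (17, 12), (3, 2)}.

{(12, 31), (13, 21), (14, 25), (17, 12), (3, 2)}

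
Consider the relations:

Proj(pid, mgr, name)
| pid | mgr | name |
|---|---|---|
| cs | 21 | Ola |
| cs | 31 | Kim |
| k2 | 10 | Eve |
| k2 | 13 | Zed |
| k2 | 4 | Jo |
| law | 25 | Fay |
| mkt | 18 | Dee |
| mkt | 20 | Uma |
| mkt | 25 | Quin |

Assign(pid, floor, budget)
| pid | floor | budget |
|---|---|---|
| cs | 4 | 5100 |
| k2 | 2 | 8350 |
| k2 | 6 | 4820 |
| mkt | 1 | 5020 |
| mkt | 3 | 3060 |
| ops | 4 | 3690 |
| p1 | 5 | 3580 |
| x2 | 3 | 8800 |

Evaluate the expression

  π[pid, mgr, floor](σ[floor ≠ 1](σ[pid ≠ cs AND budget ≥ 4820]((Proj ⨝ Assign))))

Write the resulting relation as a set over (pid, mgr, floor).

{(k2, 10, 2), (k2, 10, 6), (k2, 13, 2), (k2, 13, 6), (k2, 4, 2), (k2, 4, 6)}

Natural join on pid: {(cs, 21, Ola, 4, 5100), (cs, 31, Kim, 4, 5100), (k2, 10, Eve, 2, 8350), (k2, 10, Eve, 6, 4820), (k2, 13, Zed, 2, 8350), (k2, 13, Zed, 6, 4820), (k2, 4, Jo, 2, 8350), (k2, 4, Jo, 6, 4820), (mkt, 18, Dee, 1, 5020), (mkt, 18, Dee, 3, 3060), (mkt, 20, Uma, 1, 5020), (mkt, 20, Uma, 3, 3060), (mkt, 25, Quin, 1, 5020), (mkt, 25, Quin, 3, 3060)}
σ[pid ≠ cs AND budget ≥ 4820]: keep tuples satisfying pid ≠ cs AND budget ≥ 4820 → {(k2, 10, Eve, 2, 8350), (k2, 10, Eve, 6, 4820), (k2, 13, Zed, 2, 8350), (k2, 13, Zed, 6, 4820), (k2, 4, Jo, 2, 8350), (k2, 4, Jo, 6, 4820), (mkt, 18, Dee, 1, 5020), (mkt, 20, Uma, 1, 5020), (mkt, 25, Quin, 1, 5020)}
σ[floor ≠ 1]: keep tuples satisfying floor ≠ 1 → {(k2, 10, Eve, 2, 8350), (k2, 10, Eve, 6, 4820), (k2, 13, Zed, 2, 8350), (k2, 13, Zed, 6, 4820), (k2, 4, Jo, 2, 8350), (k2, 4, Jo, 6, 4820)}
Keep only column(s) pid, mgr, floor: {(k2, 10, 2), (k2, 10, 6), (k2, 13, 2), (k2, 13, 6), (k2, 4, 2), (k2, 4, 6)}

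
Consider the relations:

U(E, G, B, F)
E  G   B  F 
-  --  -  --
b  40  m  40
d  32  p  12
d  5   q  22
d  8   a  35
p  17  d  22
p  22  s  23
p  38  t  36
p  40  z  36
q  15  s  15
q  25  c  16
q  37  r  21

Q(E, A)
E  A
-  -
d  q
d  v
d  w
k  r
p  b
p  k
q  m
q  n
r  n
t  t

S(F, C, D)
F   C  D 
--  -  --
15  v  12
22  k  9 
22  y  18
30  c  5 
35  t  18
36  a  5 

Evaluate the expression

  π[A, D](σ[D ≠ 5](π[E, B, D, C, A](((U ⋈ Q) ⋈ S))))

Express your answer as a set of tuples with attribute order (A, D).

U ⋈ Q (natural join on E): {(d, 32, p, 12, q), (d, 32, p, 12, v), (d, 32, p, 12, w), (d, 5, q, 22, q), (d, 5, q, 22, v), (d, 5, q, 22, w), (d, 8, a, 35, q), (d, 8, a, 35, v), (d, 8, a, 35, w), (p, 17, d, 22, b), (p, 17, d, 22, k), (p, 22, s, 23, b), (p, 22, s, 23, k), (p, 38, t, 36, b), (p, 38, t, 36, k), (p, 40, z, 36, b), (p, 40, z, 36, k), (q, 15, s, 15, m), (q, 15, s, 15, n), (q, 25, c, 16, m), (q, 25, c, 16, n), (q, 37, r, 21, m), (q, 37, r, 21, n)}
(U ⋈ Q) ⋈ S (natural join on F): {(d, 5, q, 22, q, k, 9), (d, 5, q, 22, q, y, 18), (d, 5, q, 22, v, k, 9), (d, 5, q, 22, v, y, 18), (d, 5, q, 22, w, k, 9), (d, 5, q, 22, w, y, 18), (d, 8, a, 35, q, t, 18), (d, 8, a, 35, v, t, 18), (d, 8, a, 35, w, t, 18), (p, 17, d, 22, b, k, 9), (p, 17, d, 22, b, y, 18), (p, 17, d, 22, k, k, 9), (p, 17, d, 22, k, y, 18), (p, 38, t, 36, b, a, 5), (p, 38, t, 36, k, a, 5), (p, 40, z, 36, b, a, 5), (p, 40, z, 36, k, a, 5), (q, 15, s, 15, m, v, 12), (q, 15, s, 15, n, v, 12)}
π_{E, B, D, C, A} gives {(d, a, 18, t, q), (d, a, 18, t, v), (d, a, 18, t, w), (d, q, 18, y, q), (d, q, 18, y, v), (d, q, 18, y, w), (d, q, 9, k, q), (d, q, 9, k, v), (d, q, 9, k, w), (p, d, 18, y, b), (p, d, 18, y, k), (p, d, 9, k, b), (p, d, 9, k, k), (p, t, 5, a, b), (p, t, 5, a, k), (p, z, 5, a, b), (p, z, 5, a, k), (q, s, 12, v, m), (q, s, 12, v, n)}.
Filtering on D ≠ 5 leaves {(d, a, 18, t, q), (d, a, 18, t, v), (d, a, 18, t, w), (d, q, 18, y, q), (d, q, 18, y, v), (d, q, 18, y, w), (d, q, 9, k, q), (d, q, 9, k, v), (d, q, 9, k, w), (p, d, 18, y, b), (p, d, 18, y, k), (p, d, 9, k, b), (p, d, 9, k, k), (q, s, 12, v, m), (q, s, 12, v, n)}.
π_{A, D} gives {(b, 18), (b, 9), (k, 18), (k, 9), (m, 12), (n, 12), (q, 18), (q, 9), (v, 18), (v, 9), (w, 18), (w, 9)} (3 duplicate(s) eliminated).

{(b, 18), (b, 9), (k, 18), (k, 9), (m, 12), (n, 12), (q, 18), (q, 9), (v, 18), (v, 9), (w, 18), (w, 9)}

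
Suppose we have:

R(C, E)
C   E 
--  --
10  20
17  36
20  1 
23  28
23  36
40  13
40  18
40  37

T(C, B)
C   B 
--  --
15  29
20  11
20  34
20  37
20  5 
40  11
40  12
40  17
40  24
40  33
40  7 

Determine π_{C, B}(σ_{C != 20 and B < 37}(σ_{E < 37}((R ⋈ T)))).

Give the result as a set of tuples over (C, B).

R ⋈ T (natural join on C): {(20, 1, 11), (20, 1, 34), (20, 1, 37), (20, 1, 5), (40, 13, 11), (40, 13, 12), (40, 13, 17), (40, 13, 24), (40, 13, 33), (40, 13, 7), (40, 18, 11), (40, 18, 12), (40, 18, 17), (40, 18, 24), (40, 18, 33), (40, 18, 7), (40, 37, 11), (40, 37, 12), (40, 37, 17), (40, 37, 24), (40, 37, 33), (40, 37, 7)}
σ[E < 37]: keep tuples satisfying E < 37 → {(20, 1, 11), (20, 1, 34), (20, 1, 37), (20, 1, 5), (40, 13, 11), (40, 13, 12), (40, 13, 17), (40, 13, 24), (40, 13, 33), (40, 13, 7), (40, 18, 11), (40, 18, 12), (40, 18, 17), (40, 18, 24), (40, 18, 33), (40, 18, 7)}
σ[C != 20 and B < 37]: keep tuples satisfying C != 20 and B < 37 → {(40, 13, 11), (40, 13, 12), (40, 13, 17), (40, 13, 24), (40, 13, 33), (40, 13, 7), (40, 18, 11), (40, 18, 12), (40, 18, 17), (40, 18, 24), (40, 18, 33), (40, 18, 7)}
Keep only column(s) C, B (6 duplicate(s) eliminated): {(40, 11), (40, 12), (40, 17), (40, 24), (40, 33), (40, 7)}

{(40, 11), (40, 12), (40, 17), (40, 24), (40, 33), (40, 7)}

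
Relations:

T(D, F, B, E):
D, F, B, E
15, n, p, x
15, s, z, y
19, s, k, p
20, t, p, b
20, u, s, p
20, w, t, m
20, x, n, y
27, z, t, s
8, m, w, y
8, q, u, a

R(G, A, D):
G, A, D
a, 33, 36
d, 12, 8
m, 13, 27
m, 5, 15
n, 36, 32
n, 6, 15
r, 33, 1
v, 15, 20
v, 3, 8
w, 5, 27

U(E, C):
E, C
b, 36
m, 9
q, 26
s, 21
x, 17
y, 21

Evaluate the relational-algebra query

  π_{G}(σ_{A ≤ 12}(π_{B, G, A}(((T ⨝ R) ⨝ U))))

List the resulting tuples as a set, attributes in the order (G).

{d, m, n, v, w}

T ⋈ R (natural join on D): {(15, n, p, x, m, 5), (15, n, p, x, n, 6), (15, s, z, y, m, 5), (15, s, z, y, n, 6), (20, t, p, b, v, 15), (20, u, s, p, v, 15), (20, w, t, m, v, 15), (20, x, n, y, v, 15), (27, z, t, s, m, 13), (27, z, t, s, w, 5), (8, m, w, y, d, 12), (8, m, w, y, v, 3), (8, q, u, a, d, 12), (8, q, u, a, v, 3)}
(T ⨝ R) ⋈ U (natural join on E): {(15, n, p, x, m, 5, 17), (15, n, p, x, n, 6, 17), (15, s, z, y, m, 5, 21), (15, s, z, y, n, 6, 21), (20, t, p, b, v, 15, 36), (20, w, t, m, v, 15, 9), (20, x, n, y, v, 15, 21), (27, z, t, s, m, 13, 21), (27, z, t, s, w, 5, 21), (8, m, w, y, d, 12, 21), (8, m, w, y, v, 3, 21)}
Keep only column(s) B, G, A: {(n, v, 15), (p, m, 5), (p, n, 6), (p, v, 15), (t, m, 13), (t, v, 15), (t, w, 5), (w, d, 12), (w, v, 3), (z, m, 5), (z, n, 6)}
σ[A ≤ 12]: keep tuples satisfying A ≤ 12 → {(p, m, 5), (p, n, 6), (t, w, 5), (w, d, 12), (w, v, 3), (z, m, 5), (z, n, 6)}
Keep only column(s) G (2 duplicate(s) eliminated): {d, m, n, v, w}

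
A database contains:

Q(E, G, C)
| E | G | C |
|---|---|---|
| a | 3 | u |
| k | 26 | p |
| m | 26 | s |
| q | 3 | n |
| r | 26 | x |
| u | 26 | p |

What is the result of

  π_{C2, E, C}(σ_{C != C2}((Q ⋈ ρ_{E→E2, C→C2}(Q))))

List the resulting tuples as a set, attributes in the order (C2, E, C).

{(n, a, u), (p, m, s), (p, r, x), (s, k, p), (s, r, x), (s, u, p), (u, q, n), (x, k, p), (x, m, s), (x, u, p)}

ρ[E→E2, C→C2]: schema becomes (E2, G, C2); tuples unchanged.
Joining Q and ρ_{E→E2, C→C2}(Q) on G yields {(a, 3, u, a, u), (a, 3, u, q, n), (k, 26, p, k, p), (k, 26, p, m, s), (k, 26, p, r, x), (k, 26, p, u, p), (m, 26, s, k, p), (m, 26, s, m, s), (m, 26, s, r, x), (m, 26, s, u, p), (q, 3, n, a, u), (q, 3, n, q, n), (r, 26, x, k, p), (r, 26, x, m, s), (r, 26, x, r, x), (r, 26, x, u, p), (u, 26, p, k, p), (u, 26, p, m, s), (u, 26, p, r, x), (u, 26, p, u, p)}.
σ[C != C2]: keep tuples satisfying C != C2 → {(a, 3, u, q, n), (k, 26, p, m, s), (k, 26, p, r, x), (m, 26, s, k, p), (m, 26, s, r, x), (m, 26, s, u, p), (q, 3, n, a, u), (r, 26, x, k, p), (r, 26, x, m, s), (r, 26, x, u, p), (u, 26, p, m, s), (u, 26, p, r, x)}
π_{C2, E, C} gives {(n, a, u), (p, m, s), (p, r, x), (s, k, p), (s, r, x), (s, u, p), (u, q, n), (x, k, p), (x, m, s), (x, u, p)} (2 duplicate(s) eliminated).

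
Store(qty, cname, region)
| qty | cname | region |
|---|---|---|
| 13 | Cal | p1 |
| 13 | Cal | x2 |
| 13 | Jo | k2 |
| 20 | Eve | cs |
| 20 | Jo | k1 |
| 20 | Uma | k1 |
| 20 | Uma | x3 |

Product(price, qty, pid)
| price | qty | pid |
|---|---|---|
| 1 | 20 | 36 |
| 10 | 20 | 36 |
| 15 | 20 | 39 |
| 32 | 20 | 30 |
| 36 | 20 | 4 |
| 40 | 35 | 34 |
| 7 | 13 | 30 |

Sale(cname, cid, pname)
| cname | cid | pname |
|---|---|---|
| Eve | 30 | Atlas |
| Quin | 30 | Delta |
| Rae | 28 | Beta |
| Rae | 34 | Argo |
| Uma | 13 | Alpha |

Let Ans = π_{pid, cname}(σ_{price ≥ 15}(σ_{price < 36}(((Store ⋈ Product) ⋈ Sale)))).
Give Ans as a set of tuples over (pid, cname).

Store ⋈ Product (natural join on qty): {(13, Cal, p1, 7, 30), (13, Cal, x2, 7, 30), (13, Jo, k2, 7, 30), (20, Eve, cs, 1, 36), (20, Eve, cs, 10, 36), (20, Eve, cs, 15, 39), (20, Eve, cs, 32, 30), (20, Eve, cs, 36, 4), (20, Jo, k1, 1, 36), (20, Jo, k1, 10, 36), (20, Jo, k1, 15, 39), (20, Jo, k1, 32, 30), (20, Jo, k1, 36, 4), (20, Uma, k1, 1, 36), (20, Uma, k1, 10, 36), (20, Uma, k1, 15, 39), (20, Uma, k1, 32, 30), (20, Uma, k1, 36, 4), (20, Uma, x3, 1, 36), (20, Uma, x3, 10, 36), (20, Uma, x3, 15, 39), (20, Uma, x3, 32, 30), (20, Uma, x3, 36, 4)}
(Store ⋈ Product) ⋈ Sale (natural join on cname): {(20, Eve, cs, 1, 36, 30, Atlas), (20, Eve, cs, 10, 36, 30, Atlas), (20, Eve, cs, 15, 39, 30, Atlas), (20, Eve, cs, 32, 30, 30, Atlas), (20, Eve, cs, 36, 4, 30, Atlas), (20, Uma, k1, 1, 36, 13, Alpha), (20, Uma, k1, 10, 36, 13, Alpha), (20, Uma, k1, 15, 39, 13, Alpha), (20, Uma, k1, 32, 30, 13, Alpha), (20, Uma, k1, 36, 4, 13, Alpha), (20, Uma, x3, 1, 36, 13, Alpha), (20, Uma, x3, 10, 36, 13, Alpha), (20, Uma, x3, 15, 39, 13, Alpha), (20, Uma, x3, 32, 30, 13, Alpha), (20, Uma, x3, 36, 4, 13, Alpha)}
Apply σ_{price < 36}; surviving tuples: {(20, Eve, cs, 1, 36, 30, Atlas), (20, Eve, cs, 10, 36, 30, Atlas), (20, Eve, cs, 15, 39, 30, Atlas), (20, Eve, cs, 32, 30, 30, Atlas), (20, Uma, k1, 1, 36, 13, Alpha), (20, Uma, k1, 10, 36, 13, Alpha), (20, Uma, k1, 15, 39, 13, Alpha), (20, Uma, k1, 32, 30, 13, Alpha), (20, Uma, x3, 1, 36, 13, Alpha), (20, Uma, x3, 10, 36, 13, Alpha), (20, Uma, x3, 15, 39, 13, Alpha), (20, Uma, x3, 32, 30, 13, Alpha)}
Apply σ_{price ≥ 15}; surviving tuples: {(20, Eve, cs, 15, 39, 30, Atlas), (20, Eve, cs, 32, 30, 30, Atlas), (20, Uma, k1, 15, 39, 13, Alpha), (20, Uma, k1, 32, 30, 13, Alpha), (20, Uma, x3, 15, 39, 13, Alpha), (20, Uma, x3, 32, 30, 13, Alpha)}
Projecting to pid, cname (2 duplicate(s) eliminated): {(30, Eve), (30, Uma), (39, Eve), (39, Uma)}

{(30, Eve), (30, Uma), (39, Eve), (39, Uma)}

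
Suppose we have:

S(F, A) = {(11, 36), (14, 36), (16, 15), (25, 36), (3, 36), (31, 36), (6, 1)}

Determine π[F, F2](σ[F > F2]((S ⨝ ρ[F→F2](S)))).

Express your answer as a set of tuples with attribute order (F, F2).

{(11, 3), (14, 11), (14, 3), (25, 11), (25, 14), (25, 3), (31, 11), (31, 14), (31, 25), (31, 3)}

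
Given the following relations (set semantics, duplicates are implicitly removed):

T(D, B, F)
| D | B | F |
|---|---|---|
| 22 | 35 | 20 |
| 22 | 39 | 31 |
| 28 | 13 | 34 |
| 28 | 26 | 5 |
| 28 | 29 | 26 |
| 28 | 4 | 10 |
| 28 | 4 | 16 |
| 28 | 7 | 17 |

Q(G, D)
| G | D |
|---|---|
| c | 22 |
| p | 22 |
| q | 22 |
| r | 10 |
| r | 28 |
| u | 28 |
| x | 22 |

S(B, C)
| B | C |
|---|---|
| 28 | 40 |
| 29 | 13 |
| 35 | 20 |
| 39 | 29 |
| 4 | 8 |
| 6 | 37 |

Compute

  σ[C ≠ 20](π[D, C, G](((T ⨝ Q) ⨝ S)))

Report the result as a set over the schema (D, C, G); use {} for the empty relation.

Natural join on D: {(22, 35, 20, c), (22, 35, 20, p), (22, 35, 20, q), (22, 35, 20, x), (22, 39, 31, c), (22, 39, 31, p), (22, 39, 31, q), (22, 39, 31, x), (28, 13, 34, r), (28, 13, 34, u), (28, 26, 5, r), (28, 26, 5, u), (28, 29, 26, r), (28, 29, 26, u), (28, 4, 10, r), (28, 4, 10, u), (28, 4, 16, r), (28, 4, 16, u), (28, 7, 17, r), (28, 7, 17, u)}
Natural join on B: {(22, 35, 20, c, 20), (22, 35, 20, p, 20), (22, 35, 20, q, 20), (22, 35, 20, x, 20), (22, 39, 31, c, 29), (22, 39, 31, p, 29), (22, 39, 31, q, 29), (22, 39, 31, x, 29), (28, 29, 26, r, 13), (28, 29, 26, u, 13), (28, 4, 10, r, 8), (28, 4, 10, u, 8), (28, 4, 16, r, 8), (28, 4, 16, u, 8)}
Projecting to D, C, G (2 duplicate(s) eliminated): {(22, 20, c), (22, 20, p), (22, 20, q), (22, 20, x), (22, 29, c), (22, 29, p), (22, 29, q), (22, 29, x), (28, 13, r), (28, 13, u), (28, 8, r), (28, 8, u)}
Selection C ≠ 20: {(22, 29, c), (22, 29, p), (22, 29, q), (22, 29, x), (28, 13, r), (28, 13, u), (28, 8, r), (28, 8, u)}

{(22, 29, c), (22, 29, p), (22, 29, q), (22, 29, x), (28, 13, r), (28, 13, u), (28, 8, r), (28, 8, u)}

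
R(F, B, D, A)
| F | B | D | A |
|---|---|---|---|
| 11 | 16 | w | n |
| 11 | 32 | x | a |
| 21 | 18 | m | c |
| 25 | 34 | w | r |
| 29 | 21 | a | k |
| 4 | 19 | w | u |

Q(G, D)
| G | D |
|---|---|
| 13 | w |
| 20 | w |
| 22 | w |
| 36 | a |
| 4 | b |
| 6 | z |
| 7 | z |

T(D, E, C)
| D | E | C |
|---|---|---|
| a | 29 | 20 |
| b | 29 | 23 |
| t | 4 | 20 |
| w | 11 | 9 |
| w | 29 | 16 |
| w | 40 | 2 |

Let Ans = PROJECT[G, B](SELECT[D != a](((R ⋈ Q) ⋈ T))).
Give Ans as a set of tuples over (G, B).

R ⋈ Q (natural join on D): {(11, 16, w, n, 13), (11, 16, w, n, 20), (11, 16, w, n, 22), (25, 34, w, r, 13), (25, 34, w, r, 20), (25, 34, w, r, 22), (29, 21, a, k, 36), (4, 19, w, u, 13), (4, 19, w, u, 20), (4, 19, w, u, 22)}
(R ⋈ Q) ⋈ T (natural join on D): {(11, 16, w, n, 13, 11, 9), (11, 16, w, n, 13, 29, 16), (11, 16, w, n, 13, 40, 2), (11, 16, w, n, 20, 11, 9), (11, 16, w, n, 20, 29, 16), (11, 16, w, n, 20, 40, 2), (11, 16, w, n, 22, 11, 9), (11, 16, w, n, 22, 29, 16), (11, 16, w, n, 22, 40, 2), (25, 34, w, r, 13, 11, 9), (25, 34, w, r, 13, 29, 16), (25, 34, w, r, 13, 40, 2), (25, 34, w, r, 20, 11, 9), (25, 34, w, r, 20, 29, 16), (25, 34, w, r, 20, 40, 2), (25, 34, w, r, 22, 11, 9), (25, 34, w, r, 22, 29, 16), (25, 34, w, r, 22, 40, 2), (29, 21, a, k, 36, 29, 20), (4, 19, w, u, 13, 11, 9), (4, 19, w, u, 13, 29, 16), (4, 19, w, u, 13, 40, 2), (4, 19, w, u, 20, 11, 9), (4, 19, w, u, 20, 29, 16), (4, 19, w, u, 20, 40, 2), (4, 19, w, u, 22, 11, 9), (4, 19, w, u, 22, 29, 16), (4, 19, w, u, 22, 40, 2)}
Apply σ_{D != a}; surviving tuples: {(11, 16, w, n, 13, 11, 9), (11, 16, w, n, 13, 29, 16), (11, 16, w, n, 13, 40, 2), (11, 16, w, n, 20, 11, 9), (11, 16, w, n, 20, 29, 16), (11, 16, w, n, 20, 40, 2), (11, 16, w, n, 22, 11, 9), (11, 16, w, n, 22, 29, 16), (11, 16, w, n, 22, 40, 2), (25, 34, w, r, 13, 11, 9), (25, 34, w, r, 13, 29, 16), (25, 34, w, r, 13, 40, 2), (25, 34, w, r, 20, 11, 9), (25, 34, w, r, 20, 29, 16), (25, 34, w, r, 20, 40, 2), (25, 34, w, r, 22, 11, 9), (25, 34, w, r, 22, 29, 16), (25, 34, w, r, 22, 40, 2), (4, 19, w, u, 13, 11, 9), (4, 19, w, u, 13, 29, 16), (4, 19, w, u, 13, 40, 2), (4, 19, w, u, 20, 11, 9), (4, 19, w, u, 20, 29, 16), (4, 19, w, u, 20, 40, 2), (4, 19, w, u, 22, 11, 9), (4, 19, w, u, 22, 29, 16), (4, 19, w, u, 22, 40, 2)}
π_{G, B} gives {(13, 16), (13, 19), (13, 34), (20, 16), (20, 19), (20, 34), (22, 16), (22, 19), (22, 34)} (18 duplicate(s) eliminated).

{(13, 16), (13, 19), (13, 34), (20, 16), (20, 19), (20, 34), (22, 16), (22, 19), (22, 34)}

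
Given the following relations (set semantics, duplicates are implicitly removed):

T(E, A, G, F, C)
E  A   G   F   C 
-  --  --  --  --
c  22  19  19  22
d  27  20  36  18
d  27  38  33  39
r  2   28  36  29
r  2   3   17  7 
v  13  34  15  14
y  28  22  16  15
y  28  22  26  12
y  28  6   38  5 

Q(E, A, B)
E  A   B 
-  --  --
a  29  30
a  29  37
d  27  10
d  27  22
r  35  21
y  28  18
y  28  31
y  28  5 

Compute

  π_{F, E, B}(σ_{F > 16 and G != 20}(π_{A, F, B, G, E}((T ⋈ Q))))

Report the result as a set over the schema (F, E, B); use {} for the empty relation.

{(26, y, 18), (26, y, 31), (26, y, 5), (33, d, 10), (33, d, 22), (38, y, 18), (38, y, 31), (38, y, 5)}

T ⋈ Q (natural join on E, A): {(d, 27, 20, 36, 18, 10), (d, 27, 20, 36, 18, 22), (d, 27, 38, 33, 39, 10), (d, 27, 38, 33, 39, 22), (y, 28, 22, 16, 15, 18), (y, 28, 22, 16, 15, 31), (y, 28, 22, 16, 15, 5), (y, 28, 22, 26, 12, 18), (y, 28, 22, 26, 12, 31), (y, 28, 22, 26, 12, 5), (y, 28, 6, 38, 5, 18), (y, 28, 6, 38, 5, 31), (y, 28, 6, 38, 5, 5)}
Keep only column(s) A, F, B, G, E: {(27, 33, 10, 38, d), (27, 33, 22, 38, d), (27, 36, 10, 20, d), (27, 36, 22, 20, d), (28, 16, 18, 22, y), (28, 16, 31, 22, y), (28, 16, 5, 22, y), (28, 26, 18, 22, y), (28, 26, 31, 22, y), (28, 26, 5, 22, y), (28, 38, 18, 6, y), (28, 38, 31, 6, y), (28, 38, 5, 6, y)}
Filtering on F > 16 and G != 20 leaves {(27, 33, 10, 38, d), (27, 33, 22, 38, d), (28, 26, 18, 22, y), (28, 26, 31, 22, y), (28, 26, 5, 22, y), (28, 38, 18, 6, y), (28, 38, 31, 6, y), (28, 38, 5, 6, y)}.
Keep only column(s) F, E, B: {(26, y, 18), (26, y, 31), (26, y, 5), (33, d, 10), (33, d, 22), (38, y, 18), (38, y, 31), (38, y, 5)}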